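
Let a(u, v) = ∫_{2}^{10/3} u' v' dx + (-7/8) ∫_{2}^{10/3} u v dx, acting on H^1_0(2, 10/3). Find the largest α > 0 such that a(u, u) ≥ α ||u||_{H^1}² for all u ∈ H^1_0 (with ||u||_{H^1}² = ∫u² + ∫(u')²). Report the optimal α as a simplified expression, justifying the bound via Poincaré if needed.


α = (-14 + 9*π^2)/(16 + 9*π^2)

Coercivity of a(·,·) on H^1_0(2, 10/3) means a(u, u) ≥ α ||u||_{H^1}² for every u ∈ H^1_0.
The interval has length L = 4/3, and Poincaré/coercivity depend only on L. Here a(u, u) = ∫(u')² + (-7/8)·∫u².
Here c = -7/8 < 0 with |c| < (π/L)² = 9*π^2/16, so coercivity still holds. The condition a(u,u) ≥ α||u||_{H^1}² reads (1−α)∫(u')² ≥ (α−c)∫u². Any admissible α is ≤ 1 (rapidly oscillating u have ∫u²/∫(u')² → 0), and α = 1 would force 0 ≥ (1−c)∫u², impossible since c < 1; so 1−α > 0. By the sharp Poincaré inequality on H^1_0 of an interval of length L, ∫(u')² ≥ (π/L)²∫u² with equality for the first sine mode sin(π(x−x₀)/L) (x₀ the left endpoint), so the inequality holds for all u iff (1−α)(π/L)² ≥ α − c, i.e. α ≤ ((π/L)² + c)/((π/L)² + 1) = (1 + c(L/π)²)/(1 + (L/π)²). (Direct route, valid since c ≤ 0: Poincaré gives c∫u² ≥ c(L/π)²∫(u')², so a(u,u) ≥ (1 + c(L/π)²)∫(u')², while ||u||_{H^1}² ≤ (1 + (L/π)²)∫(u')²; dividing yields the same α.) With (π/L)² = 9*π^2/16 and c = -7/8, the largest admissible constant is α = ((π/L)² + c)/((π/L)² + 1).
Simplifying, α = (-14 + 9*π^2)/(16 + 9*π^2).


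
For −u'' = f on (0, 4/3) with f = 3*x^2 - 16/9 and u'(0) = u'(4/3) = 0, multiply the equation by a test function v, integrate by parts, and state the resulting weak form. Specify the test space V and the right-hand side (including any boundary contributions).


V = H^1(0, 4/3) (no boundary constraint on v; u is determined up to an additive constant); weak form: ∫_0^4/3 u'v' dx = ∫_0^4/3 (3*x^2 - 16/9) v dx for all v ∈ V.

Multiply both sides by a test function v and integrate from 0 to 4/3:
  ∫_0^4/3 −u''(x) v(x) dx = ∫_0^4/3 f(x) v(x) dx.
Integrate the LHS by parts once:
  ∫_0^4/3 −u'' v dx = −[u'(x) v(x)]_0^4/3 + ∫_0^4/3 u'(x) v'(x) dx.
Thus ∫_0^4/3 u'(x) v'(x) dx = ∫_0^4/3 f(x) v(x) dx + [u'(x) v(x)]_0^4/3.
Choose V so that boundary terms are either known or forced to vanish.
u has homogeneous Neumann: u'(0) = u'(4/3) = 0. So [u' v]_0^4/3 = 0·v(4/3) − 0·v(0) = 0 for any v; take V = H^1(0, 4/3).
Weak formulation: find u (satisfying any essential BC) such that ∫_0^4/3 u'(x) v'(x) dx = ∫_0^4/3 f v dx for all v ∈ V (homogeneous Neumann, so boundary terms vanish).
Substituting f(x) = 3*x^2 - 16/9, the right-hand side is ∫_0^4/3 (3*x^2 - 16/9) v dx.
Compatibility check (pure Neumann): taking v ≡ 1 ∈ V gives 0 = ∫_0^4/3 f dx + (0) − (0), i.e. ∫_0^4/3 f dx must equal u'(0) − u'(4/3) = 0. Indeed ∫_0^4/3 (3*x^2 - 16/9) dx = 0, so the data are compatible. The solution is then unique only up to an additive constant (fix it e.g. by requiring ∫_0^4/3 u dx = 0).


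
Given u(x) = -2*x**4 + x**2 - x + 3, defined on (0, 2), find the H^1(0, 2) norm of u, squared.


||u||_{H^1}^2 = 370912/315

The H^1 norm (squared) on an interval (0, L) is
  ||u||_{H^1}^2 = ∫_0^L u(x)^2 dx + ∫_0^L u'(x)^2 dx.
Compute u'(x) = -8*x**3 + 2*x - 1.
Then u(x)^2 = 4*x**8 - 4*x**6 + 4*x**5 - 11*x**4 - 2*x**3 + 7*x**2 - 6*x + 9 and u'(x)^2 = 64*x**6 - 32*x**4 + 16*x**3 + 4*x**2 - 4*x + 1.
Integrate each monomial from 0 to 2 using ∫_0^2 c·x^n dx = c·2^(n+1)/(n+1):
  ∫_0^2 u(x)^2 dx = ∫_0^2 (4*x^8 - 4*x^6 + 4*x^5 - 11*x^4 - 2*x^3 + 7*x^2 - 6*x + 9) dx. Term by term:
    ∫_0^2 4*x^8 dx = 2048/9;  ∫_0^2 -4*x^6 dx = -512/7;  ∫_0^2 4*x^5 dx = 128/3;
    ∫_0^2 -11*x^4 dx = -352/5;  ∫_0^2 -2*x^3 dx = -8;  ∫_0^2 7*x^2 dx = 56/3;
    ∫_0^2 -6*x dx = -12;  ∫_0^2 9 dx = 18.
  Sum: 2048/9 − 512/7 + 128/3 − 352/5 − 8 + 56/3 − 12 + 18 = 45154/315.
  ∫_0^2 u'(x)^2 dx = ∫_0^2 (64*x^6 - 32*x^4 + 16*x^3 + 4*x^2 - 4*x + 1) dx. Term by term:
    ∫_0^2 64*x^6 dx = 8192/7;  ∫_0^2 -32*x^4 dx = -1024/5;  ∫_0^2 16*x^3 dx = 64;
    ∫_0^2 4*x^2 dx = 32/3;  ∫_0^2 -4*x dx = -8;  ∫_0^2 1 dx = 2.
  Sum: 8192/7 − 1024/5 + 64 + 32/3 − 8 + 2 = 108586/105.
Adding: ||u||_{H^1}^2 = 45154/315 + 108586/105 = 370912/315.


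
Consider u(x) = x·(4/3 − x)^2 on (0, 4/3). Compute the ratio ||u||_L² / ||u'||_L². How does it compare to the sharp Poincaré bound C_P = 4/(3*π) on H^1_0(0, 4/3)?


||u||_L² / ||u'||_L² = 2*sqrt(14)/21 < C_P = 4/(3*π).

u(x) = x·(4/3 − x)^2, so u'(x) = (3*x - 4)*(9*x - 4)/9.
u(x) = x·(4/3 − x)^2 vanishes at x = 0 and x = 4/3, so u ∈ H^1_0(0, 4/3). Differentiate via the product rule and integrate the resulting polynomials term by term.
  ∫_0^4/3 u² dx = ∫_0^4/3 (x^6 - 16*x^5/3 + 32*x^4/3 - 256*x^3/27 + 256*x^2/81) dx. Term by term:
    ∫_0^4/3 x^6 dx = 16384/15309;  ∫_0^4/3 -16*x^5/3 dx = -32768/6561;  ∫_0^4/3 32*x^4/3 dx = 32768/3645;
    ∫_0^4/3 -256*x^3/27 dx = -16384/2187;  ∫_0^4/3 256*x^2/81 dx = 16384/6561.
  Sum: 16384/15309 − 32768/6561 + 32768/3645 − 16384/2187 + 16384/6561 = 16384/229635.
  ∫_0^4/3 (u')² dx = ∫_0^4/3 (9*x^4 - 32*x^3 + 352*x^2/9 - 512*x/27 + 256/81) dx. Term by term:
    ∫_0^4/3 9*x^4 dx = 1024/135;  ∫_0^4/3 -32*x^3 dx = -2048/81;  ∫_0^4/3 352*x^2/9 dx = 22528/729;
    ∫_0^4/3 -512*x/27 dx = -4096/243;  ∫_0^4/3 256/81 dx = 1024/243.
  Sum: 1024/135 − 2048/81 + 22528/729 − 4096/243 + 1024/243 = 2048/3645.
∫_0^4/3 u² dx = 16384/229635, so ||u||_L² = 128*sqrt(35)/2835.
∫_0^4/3 (u')² dx = 2048/3645, so ||u'||_L² = 32*sqrt(10)/135.
Ratio ||u||_L² / ||u'||_L² = 2*sqrt(14)/21.
Sharp Poincaré constant on H^1_0(0, 4/3) is C_P = L/π = 4/(3*π), achieved by sin(3*π/4·x).
A polynomial bump cannot attain the sharp Poincaré constant (only the first sine eigenfunction does), so the ratio is strictly less than C_P, consistent with ||u||_L² ≤ C_P ||u'||_L².


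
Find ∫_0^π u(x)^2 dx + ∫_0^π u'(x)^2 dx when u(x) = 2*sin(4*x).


||u||_{H^1(0,π)}^2 = 34*π

u'(x) = 8*cos(4*x).
Expand u² and (u')² and integrate term by term on (0, π), using: for integers n ≥ 1, ∫_0^π sin²(nx) dx = ∫_0^π cos²(nx) dx = π/2; for n ≠ n', ∫_0^π sin(nx)sin(n'x) dx = ∫_0^π cos(nx)cos(n'x) dx = 0; and by product-to-sum, ∫_0^π sin(nx)cos(n'x) dx = ½∫_0^π [sin((n+n')x) + sin((n−n')x)] dx, which is 0 when n+n' is even and 2n/(n²−n'²) when n+n' is odd (it need not vanish on (0, π)).
  u² squared terms: (2)²·∫sin(4x)² dx = 4·π/2 = 2*π.
  So ∫_0^π u² dx = 2*π.
  (u')² squared terms: (8)²·∫cos(4x)² dx = 64·π/2 = 32*π.
  So ∫_0^π (u')² dx = 32*π.
||u||_{H^1}^2 = (2*π) + (32*π) = 34*π.


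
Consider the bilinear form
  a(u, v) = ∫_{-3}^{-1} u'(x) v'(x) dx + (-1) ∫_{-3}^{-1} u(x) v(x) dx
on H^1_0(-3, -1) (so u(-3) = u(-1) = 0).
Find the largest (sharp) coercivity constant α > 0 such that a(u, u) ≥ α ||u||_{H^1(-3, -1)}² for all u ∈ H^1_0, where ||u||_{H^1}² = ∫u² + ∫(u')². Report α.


α = (-4 + π^2)/(4 + π^2)

Coercivity of a(·,·) on H^1_0(-3, -1) means a(u, u) ≥ α ||u||_{H^1}² for every u ∈ H^1_0.
The interval has length L = 2, and Poincaré/coercivity depend only on L. Here a(u, u) = ∫(u')² + (-1)·∫u².
Here c = -1 < 0 with |c| < (π/L)² = π^2/4, so coercivity still holds. The condition a(u,u) ≥ α||u||_{H^1}² reads (1−α)∫(u')² ≥ (α−c)∫u². Any admissible α is ≤ 1 (rapidly oscillating u have ∫u²/∫(u')² → 0), and α = 1 would force 0 ≥ (1−c)∫u², impossible since c < 1; so 1−α > 0. By the sharp Poincaré inequality on H^1_0 of an interval of length L, ∫(u')² ≥ (π/L)²∫u² with equality for the first sine mode sin(π(x−x₀)/L) (x₀ the left endpoint), so the inequality holds for all u iff (1−α)(π/L)² ≥ α − c, i.e. α ≤ ((π/L)² + c)/((π/L)² + 1) = (1 + c(L/π)²)/(1 + (L/π)²). (Direct route, valid since c ≤ 0: Poincaré gives c∫u² ≥ c(L/π)²∫(u')², so a(u,u) ≥ (1 + c(L/π)²)∫(u')², while ||u||_{H^1}² ≤ (1 + (L/π)²)∫(u')²; dividing yields the same α.) With (π/L)² = π^2/4 and c = -1, the largest admissible constant is α = ((π/L)² + c)/((π/L)² + 1).
Simplifying, α = (-4 + π^2)/(4 + π^2).


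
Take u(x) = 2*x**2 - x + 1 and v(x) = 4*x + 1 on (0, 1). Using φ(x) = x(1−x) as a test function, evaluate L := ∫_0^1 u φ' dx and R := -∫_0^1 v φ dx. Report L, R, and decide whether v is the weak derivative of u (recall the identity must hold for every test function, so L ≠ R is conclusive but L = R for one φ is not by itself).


LHS = -1/6, RHS = -1/2. No, v is not the weak derivative of u.

u(x) = 2*x**2 - x + 1, classical derivative u'(x) = 4*x - 1.
φ(x) = x(1−x), so φ'(x) = 1 - 2*x.
Note φ(0) = φ(1) = 0, so the boundary term u·φ vanishes.
LHS = ∫_0^1 u(x) φ'(x) dx = ∫_0^1 (-4*x^3 + 4*x^2 - 3*x + 1) dx. Term by term:
  ∫_0^1 -4*x^3 dx = -1;  ∫_0^1 4*x^2 dx = 4/3;  ∫_0^1 -3*x dx = -3/2;
  ∫_0^1 1 dx = 1.
Sum: -1 + 4/3 − 3/2 + 1 = -1/6.
So LHS = -1/6.
∫_0^1 v(x) φ(x) dx = ∫_0^1 (-4*x^3 + 3*x^2 + x) dx. Term by term:
  ∫_0^1 -4*x^3 dx = -1;  ∫_0^1 3*x^2 dx = 1;  ∫_0^1 x dx = 1/2.
Sum: -1 + 1 + 1/2 = 1/2.
So RHS = -∫_0^1 v(x) φ(x) dx = -1/2.
LHS − RHS = 1/3 ≠ 0, so the identity fails.
(For a valid weak derivative the identity must hold for EVERY test function, in particular this one. The failure shows v is NOT the weak derivative of u.)
Correct weak derivative would be u'(x) = 4*x - 1.


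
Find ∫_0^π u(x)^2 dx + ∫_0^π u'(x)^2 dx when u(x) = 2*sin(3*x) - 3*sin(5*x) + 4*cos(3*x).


||u||_{H^1(0,π)}^2 = 217*π

u'(x) = -12*sin(3*x) + 6*cos(3*x) - 15*cos(5*x).
Expand u² and (u')² and integrate term by term on (0, π), using: for integers n ≥ 1, ∫_0^π sin²(nx) dx = ∫_0^π cos²(nx) dx = π/2; for n ≠ n', ∫_0^π sin(nx)sin(n'x) dx = ∫_0^π cos(nx)cos(n'x) dx = 0; and by product-to-sum, ∫_0^π sin(nx)cos(n'x) dx = ½∫_0^π [sin((n+n')x) + sin((n−n')x)] dx, which is 0 when n+n' is even and 2n/(n²−n'²) when n+n' is odd (it need not vanish on (0, π)).
  u² squared terms: (-3)²·∫sin(5x)² dx = 9·π/2 = 9*π/2;  (2)²·∫sin(3x)² dx = 4·π/2 = 2*π;  (4)²·∫cos(3x)² dx = 16·π/2 = 8*π.
  u² cross terms: 2·(-3)·(2)·∫sin(5x)·sin(3x) dx = -12·(0) = 0;  2·(-3)·(4)·∫sin(5x)·cos(3x) dx = -24·(0) = 0;  2·(2)·(4)·∫sin(3x)·cos(3x) dx = 16·(0) = 0.
  So ∫_0^π u² dx = 9*π/2 + 2*π + 8*π + 0 + 0 + 0 = 29*π/2.
  (u')² squared terms: (-15)²·∫cos(5x)² dx = 225·π/2 = 225*π/2;  (-12)²·∫sin(3x)² dx = 144·π/2 = 72*π;  (6)²·∫cos(3x)² dx = 36·π/2 = 18*π.
  (u')² cross terms: 2·(-15)·(-12)·∫cos(5x)·sin(3x) dx = 360·(0) = 0;  2·(-15)·(6)·∫cos(5x)·cos(3x) dx = -180·(0) = 0;  2·(-12)·(6)·∫sin(3x)·cos(3x) dx = -144·(0) = 0.
  So ∫_0^π (u')² dx = 225*π/2 + 72*π + 18*π + 0 + 0 + 0 = 405*π/2.
||u||_{H^1}^2 = (29*π/2) + (405*π/2) = 217*π.


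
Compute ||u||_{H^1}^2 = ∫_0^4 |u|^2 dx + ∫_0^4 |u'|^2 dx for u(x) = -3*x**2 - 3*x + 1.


||u||_{H^1}^2 = 20536/5

The H^1 norm (squared) on an interval (0, L) is
  ||u||_{H^1}^2 = ∫_0^L u(x)^2 dx + ∫_0^L u'(x)^2 dx.
Compute u'(x) = -6*x - 3.
Then u(x)^2 = 9*x**4 + 18*x**3 + 3*x**2 - 6*x + 1 and u'(x)^2 = 36*x**2 + 36*x + 9.
Integrate each monomial from 0 to 4 using ∫_0^4 c·x^n dx = c·4^(n+1)/(n+1):
  ∫_0^4 u(x)^2 dx = ∫_0^4 (9*x^4 + 18*x^3 + 3*x^2 - 6*x + 1) dx. Term by term:
    ∫_0^4 9*x^4 dx = 9216/5;  ∫_0^4 18*x^3 dx = 1152;  ∫_0^4 3*x^2 dx = 64;
    ∫_0^4 -6*x dx = -48;  ∫_0^4 1 dx = 4.
  Sum: 9216/5 + 1152 + 64 − 48 + 4 = 15076/5.
  ∫_0^4 u'(x)^2 dx = ∫_0^4 (36*x^2 + 36*x + 9) dx. Term by term:
    ∫_0^4 36*x^2 dx = 768;  ∫_0^4 36*x dx = 288;  ∫_0^4 9 dx = 36.
  Sum: 768 + 288 + 36 = 1092.
Adding: ||u||_{H^1}^2 = 15076/5 + 1092 = 20536/5.


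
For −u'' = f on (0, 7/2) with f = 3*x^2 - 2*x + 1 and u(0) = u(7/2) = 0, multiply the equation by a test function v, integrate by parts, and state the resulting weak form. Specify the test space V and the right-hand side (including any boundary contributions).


V = H^1_0(0, 7/2) (so v(0) = v(7/2) = 0); weak form: ∫_0^7/2 u'v' dx = ∫_0^7/2 (3*x^2 - 2*x + 1) v dx for all v ∈ V.

Multiply both sides by a test function v and integrate from 0 to 7/2:
  ∫_0^7/2 −u''(x) v(x) dx = ∫_0^7/2 f(x) v(x) dx.
Integrate the LHS by parts once:
  ∫_0^7/2 −u'' v dx = −[u'(x) v(x)]_0^7/2 + ∫_0^7/2 u'(x) v'(x) dx.
Thus ∫_0^7/2 u'(x) v'(x) dx = ∫_0^7/2 f(x) v(x) dx + [u'(x) v(x)]_0^7/2.
Choose V so that boundary terms are either known or forced to vanish.
u is Dirichlet: u(0) = u(7/2) = 0. Let V = H^1_0(0, 7/2); then v(0) = v(7/2) = 0, and [u' v]_0^7/2 = 0.
Weak formulation: find u (satisfying any essential BC) such that ∫_0^7/2 u'(x) v'(x) dx = ∫_0^7/2 f v dx for all v ∈ V.
Substituting f(x) = 3*x^2 - 2*x + 1, the right-hand side is ∫_0^7/2 (3*x^2 - 2*x + 1) v dx.


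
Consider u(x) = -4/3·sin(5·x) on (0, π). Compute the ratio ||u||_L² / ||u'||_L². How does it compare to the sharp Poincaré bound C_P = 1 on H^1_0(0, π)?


||u||_L² / ||u'||_L² = 1/5 < C_P = 1.

u(x) = -4/3·sin(5·x), so u'(x) = -20*cos(5*x)/3.
Writing u(x) = A·sin(kπx/L) with A = -4/3 and k = 5, use ∫_0^L sin²(kπx/L) dx = L/2 and ∫_0^L cos²(kπx/L) dx = L/2.
u² = 16/9·sin²(5·x) and (u')² = 400/9·cos²(5·x), and each of sin², cos² integrates to L/2 = π/2 over (0, π).
∫_0^π u² dx = 8*π/9, so ||u||_L² = 2*sqrt(2)*sqrt(π)/3.
∫_0^π (u')² dx = 200*π/9, so ||u'||_L² = 10*sqrt(2)*sqrt(π)/3.
Ratio ||u||_L² / ||u'||_L² = 1/5.
Sharp Poincaré constant on H^1_0(0, π) is C_P = L/π = 1, achieved by sin(x).
This is the k = 5 harmonic; the ratio L/(kπ) is strictly less than C_P = L/π, consistent with the sharp inequality ||u||_L² ≤ C_P ||u'||_L².


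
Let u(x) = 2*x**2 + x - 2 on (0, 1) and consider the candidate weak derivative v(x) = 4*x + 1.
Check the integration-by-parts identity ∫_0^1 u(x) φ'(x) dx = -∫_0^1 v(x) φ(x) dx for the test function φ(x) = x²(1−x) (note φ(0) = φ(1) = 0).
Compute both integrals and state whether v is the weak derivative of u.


LHS = -17/60, RHS = -17/60. Yes, v = u' weakly.

u(x) = 2*x**2 + x - 2, classical derivative u'(x) = 4*x + 1.
φ(x) = x²(1−x), so φ'(x) = x*(2 - 3*x).
Note φ(0) = φ(1) = 0, so the boundary term u·φ vanishes.
LHS = ∫_0^1 u(x) φ'(x) dx = ∫_0^1 (-6*x^4 + x^3 + 8*x^2 - 4*x) dx. Term by term:
  ∫_0^1 -6*x^4 dx = -6/5;  ∫_0^1 x^3 dx = 1/4;  ∫_0^1 8*x^2 dx = 8/3;
  ∫_0^1 -4*x dx = -2.
Sum: -6/5 + 1/4 + 8/3 − 2 = -17/60.
So LHS = -17/60.
∫_0^1 v(x) φ(x) dx = ∫_0^1 (-4*x^4 + 3*x^3 + x^2) dx. Term by term:
  ∫_0^1 -4*x^4 dx = -4/5;  ∫_0^1 3*x^3 dx = 3/4;  ∫_0^1 x^2 dx = 1/3.
Sum: -4/5 + 3/4 + 1/3 = 17/60.
So RHS = -∫_0^1 v(x) φ(x) dx = -17/60.
LHS = RHS, so the identity holds for this test φ.
Moreover u is smooth here and v(x) = u'(x) = 4*x + 1 pointwise, so the identity holds for every test function. Hence v is the weak derivative of u.


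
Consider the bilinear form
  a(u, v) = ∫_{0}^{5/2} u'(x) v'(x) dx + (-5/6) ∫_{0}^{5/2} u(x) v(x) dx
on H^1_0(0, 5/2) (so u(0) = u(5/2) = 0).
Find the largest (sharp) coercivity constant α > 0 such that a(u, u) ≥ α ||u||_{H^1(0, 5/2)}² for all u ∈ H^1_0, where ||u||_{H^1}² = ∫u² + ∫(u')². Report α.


α = (-125 + 24*π^2)/(6*(25 + 4*π^2))

Coercivity of a(·,·) on H^1_0(0, 5/2) means a(u, u) ≥ α ||u||_{H^1}² for every u ∈ H^1_0.
The interval has length L = 5/2, and Poincaré/coercivity depend only on L. Here a(u, u) = ∫(u')² + (-5/6)·∫u².
Here c = -5/6 < 0 with |c| < (π/L)² = 4*π^2/25, so coercivity still holds. The condition a(u,u) ≥ α||u||_{H^1}² reads (1−α)∫(u')² ≥ (α−c)∫u². Any admissible α is ≤ 1 (rapidly oscillating u have ∫u²/∫(u')² → 0), and α = 1 would force 0 ≥ (1−c)∫u², impossible since c < 1; so 1−α > 0. By the sharp Poincaré inequality on H^1_0 of an interval of length L, ∫(u')² ≥ (π/L)²∫u² with equality for the first sine mode sin(π(x−x₀)/L) (x₀ the left endpoint), so the inequality holds for all u iff (1−α)(π/L)² ≥ α − c, i.e. α ≤ ((π/L)² + c)/((π/L)² + 1) = (1 + c(L/π)²)/(1 + (L/π)²). (Direct route, valid since c ≤ 0: Poincaré gives c∫u² ≥ c(L/π)²∫(u')², so a(u,u) ≥ (1 + c(L/π)²)∫(u')², while ||u||_{H^1}² ≤ (1 + (L/π)²)∫(u')²; dividing yields the same α.) With (π/L)² = 4*π^2/25 and c = -5/6, the largest admissible constant is α = ((π/L)² + c)/((π/L)² + 1).
Simplifying, α = (-125 + 24*π^2)/(6*(25 + 4*π^2)).


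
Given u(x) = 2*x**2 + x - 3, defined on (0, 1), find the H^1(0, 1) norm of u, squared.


||u||_{H^1}^2 = 217/15

The H^1 norm (squared) on an interval (0, L) is
  ||u||_{H^1}^2 = ∫_0^L u(x)^2 dx + ∫_0^L u'(x)^2 dx.
Compute u'(x) = 4*x + 1.
Then u(x)^2 = 4*x**4 + 4*x**3 - 11*x**2 - 6*x + 9 and u'(x)^2 = 16*x**2 + 8*x + 1.
Integrate each monomial from 0 to 1 using ∫_0^1 c·x^n dx = c·1^(n+1)/(n+1):
  ∫_0^1 u(x)^2 dx = ∫_0^1 (4*x^4 + 4*x^3 - 11*x^2 - 6*x + 9) dx. Term by term:
    ∫_0^1 4*x^4 dx = 4/5;  ∫_0^1 4*x^3 dx = 1;  ∫_0^1 -11*x^2 dx = -11/3;
    ∫_0^1 -6*x dx = -3;  ∫_0^1 9 dx = 9.
  Sum: 4/5 + 1 − 11/3 − 3 + 9 = 62/15.
  ∫_0^1 u'(x)^2 dx = ∫_0^1 (16*x^2 + 8*x + 1) dx. Term by term:
    ∫_0^1 16*x^2 dx = 16/3;  ∫_0^1 8*x dx = 4;  ∫_0^1 1 dx = 1.
  Sum: 16/3 + 4 + 1 = 31/3.
Adding: ||u||_{H^1}^2 = 62/15 + 31/3 = 217/15.


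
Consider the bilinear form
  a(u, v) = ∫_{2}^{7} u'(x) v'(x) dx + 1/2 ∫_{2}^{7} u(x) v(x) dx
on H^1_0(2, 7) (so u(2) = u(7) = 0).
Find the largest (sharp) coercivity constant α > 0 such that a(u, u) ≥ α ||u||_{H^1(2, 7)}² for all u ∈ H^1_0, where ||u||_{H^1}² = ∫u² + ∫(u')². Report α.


α = (π^2 + 25/2)/(π^2 + 25)

Coercivity of a(·,·) on H^1_0(2, 7) means a(u, u) ≥ α ||u||_{H^1}² for every u ∈ H^1_0.
The interval has length L = 5, and Poincaré/coercivity depend only on L. Here a(u, u) = ∫(u')² + (1/2)·∫u².
Here 0 < c = 1/2 < 1. The condition a(u,u) ≥ α||u||_{H^1}² reads (1−α)∫(u')² ≥ (α−c)∫u². Any admissible α is ≤ 1 (rapidly oscillating u have ∫u²/∫(u')² → 0), and α = 1 would force 0 ≥ (1−c)∫u², impossible since c < 1; so 1−α > 0. By the sharp Poincaré inequality on H^1_0 of an interval of length L, ∫(u')² ≥ (π/L)²∫u² with equality for the first sine mode sin(π(x−x₀)/L) (x₀ the left endpoint), so the inequality holds for all u iff (1−α)(π/L)² ≥ α − c, i.e. α ≤ ((π/L)² + c)/((π/L)² + 1) = (1 + c(L/π)²)/(1 + (L/π)²). With (π/L)² = π^2/25 and c = 1/2, the largest admissible constant is α = ((π/L)² + c)/((π/L)² + 1).
Simplifying, α = (π^2 + 25/2)/(π^2 + 25).


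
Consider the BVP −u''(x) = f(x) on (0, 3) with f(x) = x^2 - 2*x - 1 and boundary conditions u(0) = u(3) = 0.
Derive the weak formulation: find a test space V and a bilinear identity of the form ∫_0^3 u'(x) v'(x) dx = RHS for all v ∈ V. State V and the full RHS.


V = H^1_0(0, 3) (so v(0) = v(3) = 0); weak form: ∫_0^3 u'v' dx = ∫_0^3 (x^2 - 2*x - 1) v dx for all v ∈ V.

Multiply both sides by a test function v and integrate from 0 to 3:
  ∫_0^3 −u''(x) v(x) dx = ∫_0^3 f(x) v(x) dx.
Integrate the LHS by parts once:
  ∫_0^3 −u'' v dx = −[u'(x) v(x)]_0^3 + ∫_0^3 u'(x) v'(x) dx.
Thus ∫_0^3 u'(x) v'(x) dx = ∫_0^3 f(x) v(x) dx + [u'(x) v(x)]_0^3.
Choose V so that boundary terms are either known or forced to vanish.
u is Dirichlet: u(0) = u(3) = 0. Let V = H^1_0(0, 3); then v(0) = v(3) = 0, and [u' v]_0^3 = 0.
Weak formulation: find u (satisfying any essential BC) such that ∫_0^3 u'(x) v'(x) dx = ∫_0^3 f v dx for all v ∈ V.
Substituting f(x) = x^2 - 2*x - 1, the right-hand side is ∫_0^3 (x^2 - 2*x - 1) v dx.


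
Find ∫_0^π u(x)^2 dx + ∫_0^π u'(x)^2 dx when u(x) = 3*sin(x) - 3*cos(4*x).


||u||_{H^1(0,π)}^2 = 204/5 + 171*π/2

u'(x) = 12*sin(4*x) + 3*cos(x).
Expand u² and (u')² and integrate term by term on (0, π), using: for integers n ≥ 1, ∫_0^π sin²(nx) dx = ∫_0^π cos²(nx) dx = π/2; for n ≠ n', ∫_0^π sin(nx)sin(n'x) dx = ∫_0^π cos(nx)cos(n'x) dx = 0; and by product-to-sum, ∫_0^π sin(nx)cos(n'x) dx = ½∫_0^π [sin((n+n')x) + sin((n−n')x)] dx, which is 0 when n+n' is even and 2n/(n²−n'²) when n+n' is odd (it need not vanish on (0, π)).
  u² squared terms: (-3)²·∫cos(4x)² dx = 9·π/2 = 9*π/2;  (3)²·∫sin(x)² dx = 9·π/2 = 9*π/2.
  u² cross terms: 2·(-3)·(3)·∫cos(4x)·sin(x) dx = -18·(-2/15) = 12/5.
  So ∫_0^π u² dx = 9*π/2 + 9*π/2 + 12/5 = 12/5 + 9*π.
  (u')² squared terms: (3)²·∫cos(x)² dx = 9·π/2 = 9*π/2;  (12)²·∫sin(4x)² dx = 144·π/2 = 72*π.
  (u')² cross terms: 2·(3)·(12)·∫cos(x)·sin(4x) dx = 72·(8/15) = 192/5.
  So ∫_0^π (u')² dx = 9*π/2 + 72*π + 192/5 = 192/5 + 153*π/2.
||u||_{H^1}^2 = (12/5 + 9*π) + (192/5 + 153*π/2) = 204/5 + 171*π/2.


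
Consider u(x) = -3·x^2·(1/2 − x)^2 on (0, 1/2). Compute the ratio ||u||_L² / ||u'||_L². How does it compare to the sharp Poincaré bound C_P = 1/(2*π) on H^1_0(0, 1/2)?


||u||_L² / ||u'||_L² = sqrt(3)/12 < C_P = 1/(2*π).

u(x) = -3·x^2·(1/2 − x)^2, so u'(x) = 3*x*(-8*x^2 + 6*x - 1)/2.
u(x) = -3·x^2·(1/2 − x)^2 vanishes at x = 0 and x = 1/2, so u ∈ H^1_0(0, 1/2). Differentiate via the product rule and integrate the resulting polynomials term by term.
  ∫_0^1/2 u² dx = ∫_0^1/2 (9*x^8 - 18*x^7 + 27*x^6/2 - 9*x^5/2 + 9*x^4/16) dx. Term by term:
    ∫_0^1/2 9*x^8 dx = 1/512;  ∫_0^1/2 -18*x^7 dx = -9/1024;  ∫_0^1/2 27*x^6/2 dx = 27/1792;
    ∫_0^1/2 -9*x^5/2 dx = -3/256;  ∫_0^1/2 9*x^4/16 dx = 9/2560.
  Sum: 1/512 − 9/1024 + 27/1792 − 3/256 + 9/2560 = 1/35840.
  ∫_0^1/2 (u')² dx = ∫_0^1/2 (144*x^6 - 216*x^5 + 117*x^4 - 27*x^3 + 9*x^2/4) dx. Term by term:
    ∫_0^1/2 144*x^6 dx = 9/56;  ∫_0^1/2 -216*x^5 dx = -9/16;  ∫_0^1/2 117*x^4 dx = 117/160;
    ∫_0^1/2 -27*x^3 dx = -27/64;  ∫_0^1/2 9*x^2/4 dx = 3/32.
  Sum: 9/56 − 9/16 + 117/160 − 27/64 + 3/32 = 3/2240.
∫_0^1/2 u² dx = 1/35840, so ||u||_L² = sqrt(35)/1120.
∫_0^1/2 (u')² dx = 3/2240, so ||u'||_L² = sqrt(105)/280.
Ratio ||u||_L² / ||u'||_L² = sqrt(3)/12.
Sharp Poincaré constant on H^1_0(0, 1/2) is C_P = L/π = 1/(2*π), achieved by sin(2*π·x).
A polynomial bump cannot attain the sharp Poincaré constant (only the first sine eigenfunction does), so the ratio is strictly less than C_P, consistent with ||u||_L² ≤ C_P ||u'||_L².


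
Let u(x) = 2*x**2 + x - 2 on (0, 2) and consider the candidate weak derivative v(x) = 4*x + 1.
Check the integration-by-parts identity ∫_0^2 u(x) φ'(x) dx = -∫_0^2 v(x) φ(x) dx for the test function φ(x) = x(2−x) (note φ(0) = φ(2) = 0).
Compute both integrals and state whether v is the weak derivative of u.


LHS = -20/3, RHS = -20/3. Yes, v = u' weakly.

u(x) = 2*x**2 + x - 2, classical derivative u'(x) = 4*x + 1.
φ(x) = x(2−x), so φ'(x) = 2 - 2*x.
Note φ(0) = φ(2) = 0, so the boundary term u·φ vanishes.
LHS = ∫_0^2 u(x) φ'(x) dx = ∫_0^2 (-4*x^3 + 2*x^2 + 6*x - 4) dx. Term by term:
  ∫_0^2 -4*x^3 dx = -16;  ∫_0^2 2*x^2 dx = 16/3;  ∫_0^2 6*x dx = 12;
  ∫_0^2 -4 dx = -8.
Sum: -16 + 16/3 + 12 − 8 = -20/3.
So LHS = -20/3.
∫_0^2 v(x) φ(x) dx = ∫_0^2 (-4*x^3 + 7*x^2 + 2*x) dx. Term by term:
  ∫_0^2 -4*x^3 dx = -16;  ∫_0^2 7*x^2 dx = 56/3;  ∫_0^2 2*x dx = 4.
Sum: -16 + 56/3 + 4 = 20/3.
So RHS = -∫_0^2 v(x) φ(x) dx = -20/3.
LHS = RHS, so the identity holds for this test φ.
Moreover u is smooth here and v(x) = u'(x) = 4*x + 1 pointwise, so the identity holds for every test function. Hence v is the weak derivative of u.


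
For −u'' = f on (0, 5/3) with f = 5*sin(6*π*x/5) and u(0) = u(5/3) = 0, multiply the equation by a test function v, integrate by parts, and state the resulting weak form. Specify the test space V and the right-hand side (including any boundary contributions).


V = H^1_0(0, 5/3) (so v(0) = v(5/3) = 0); weak form: ∫_0^5/3 u'v' dx = ∫_0^5/3 (5*sin(6*π*x/5)) v dx for all v ∈ V.

Multiply both sides by a test function v and integrate from 0 to 5/3:
  ∫_0^5/3 −u''(x) v(x) dx = ∫_0^5/3 f(x) v(x) dx.
Integrate the LHS by parts once:
  ∫_0^5/3 −u'' v dx = −[u'(x) v(x)]_0^5/3 + ∫_0^5/3 u'(x) v'(x) dx.
Thus ∫_0^5/3 u'(x) v'(x) dx = ∫_0^5/3 f(x) v(x) dx + [u'(x) v(x)]_0^5/3.
Choose V so that boundary terms are either known or forced to vanish.
u is Dirichlet: u(0) = u(5/3) = 0. Let V = H^1_0(0, 5/3); then v(0) = v(5/3) = 0, and [u' v]_0^5/3 = 0.
Weak formulation: find u (satisfying any essential BC) such that ∫_0^5/3 u'(x) v'(x) dx = ∫_0^5/3 f v dx for all v ∈ V.
Substituting f(x) = 5*sin(6*π*x/5), the right-hand side is ∫_0^5/3 (5*sin(6*π*x/5)) v dx.


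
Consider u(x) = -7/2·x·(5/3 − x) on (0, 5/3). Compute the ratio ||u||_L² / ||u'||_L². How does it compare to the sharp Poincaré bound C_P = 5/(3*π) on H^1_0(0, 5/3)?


||u||_L² / ||u'||_L² = sqrt(10)/6 < C_P = 5/(3*π).

u(x) = -7/2·x·(5/3 − x), so u'(x) = 7*x - 35/6.
u(x) = -7/2·x·(5/3 − x) vanishes at x = 0 and x = 5/3, so u ∈ H^1_0(0, 5/3). Differentiate via the product rule and integrate the resulting polynomials term by term.
  ∫_0^5/3 u² dx = ∫_0^5/3 (49*x^4/4 - 245*x^3/6 + 1225*x^2/36) dx. Term by term:
    ∫_0^5/3 49*x^4/4 dx = 30625/972;  ∫_0^5/3 -245*x^3/6 dx = -153125/1944;  ∫_0^5/3 1225*x^2/36 dx = 153125/2916.
  Sum: 30625/972 − 153125/1944 + 153125/2916 = 30625/5832.
  ∫_0^5/3 (u')² dx = ∫_0^5/3 (49*x^2 - 245*x/3 + 1225/36) dx. Term by term:
    ∫_0^5/3 49*x^2 dx = 6125/81;  ∫_0^5/3 -245*x/3 dx = -6125/54;  ∫_0^5/3 1225/36 dx = 6125/108.
  Sum: 6125/81 − 6125/54 + 6125/108 = 6125/324.
∫_0^5/3 u² dx = 30625/5832, so ||u||_L² = 175*sqrt(2)/108.
∫_0^5/3 (u')² dx = 6125/324, so ||u'||_L² = 35*sqrt(5)/18.
Ratio ||u||_L² / ||u'||_L² = sqrt(10)/6.
Sharp Poincaré constant on H^1_0(0, 5/3) is C_P = L/π = 5/(3*π), achieved by sin(3*π/5·x).
A polynomial bump cannot attain the sharp Poincaré constant (only the first sine eigenfunction does), so the ratio is strictly less than C_P, consistent with ||u||_L² ≤ C_P ||u'||_L².


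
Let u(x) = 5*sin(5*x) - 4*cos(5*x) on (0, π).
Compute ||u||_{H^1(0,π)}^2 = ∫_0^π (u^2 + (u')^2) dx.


||u||_{H^1(0,π)}^2 = 533*π

u'(x) = 20*sin(5*x) + 25*cos(5*x).
Expand u² and (u')² and integrate term by term on (0, π), using: for integers n ≥ 1, ∫_0^π sin²(nx) dx = ∫_0^π cos²(nx) dx = π/2; for n ≠ n', ∫_0^π sin(nx)sin(n'x) dx = ∫_0^π cos(nx)cos(n'x) dx = 0; and by product-to-sum, ∫_0^π sin(nx)cos(n'x) dx = ½∫_0^π [sin((n+n')x) + sin((n−n')x)] dx, which is 0 when n+n' is even and 2n/(n²−n'²) when n+n' is odd (it need not vanish on (0, π)).
  u² squared terms: (-4)²·∫cos(5x)² dx = 16·π/2 = 8*π;  (5)²·∫sin(5x)² dx = 25·π/2 = 25*π/2.
  u² cross terms: 2·(-4)·(5)·∫cos(5x)·sin(5x) dx = -40·(0) = 0.
  So ∫_0^π u² dx = 8*π + 25*π/2 + 0 = 41*π/2.
  (u')² squared terms: (20)²·∫sin(5x)² dx = 400·π/2 = 200*π;  (25)²·∫cos(5x)² dx = 625·π/2 = 625*π/2.
  (u')² cross terms: 2·(20)·(25)·∫sin(5x)·cos(5x) dx = 1000·(0) = 0.
  So ∫_0^π (u')² dx = 200*π + 625*π/2 + 0 = 1025*π/2.
||u||_{H^1}^2 = (41*π/2) + (1025*π/2) = 533*π.


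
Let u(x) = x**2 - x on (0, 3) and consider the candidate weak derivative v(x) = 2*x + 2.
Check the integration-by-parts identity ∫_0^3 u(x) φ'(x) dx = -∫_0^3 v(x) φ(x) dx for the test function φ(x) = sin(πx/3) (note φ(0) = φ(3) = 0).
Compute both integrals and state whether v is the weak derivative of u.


LHS = -12/π, RHS = -30/π. No, v is not the weak derivative of u.

u(x) = x**2 - x, classical derivative u'(x) = 2*x - 1.
φ(x) = sin(πx/3), so φ'(x) = π*cos(π*x/3)/3.
Note φ(0) = φ(3) = 0, so the boundary term u·φ vanishes.
LHS = ∫_0^3 u(x) φ'(x) dx = ∫_0^3 (π*x^2*cos(π*x/3)/3 - π*x*cos(π*x/3)/3) dx. Term by term:
  ∫_0^3 -π*x*cos(π*x/3)/3 dx = 6/π;  ∫_0^3 π*x^2*cos(π*x/3)/3 dx = -18/π.
Sum: 6/π − 18/π = -12/π.
So LHS = -12/π.
∫_0^3 v(x) φ(x) dx = ∫_0^3 (2*x*sin(π*x/3) + 2*sin(π*x/3)) dx. Term by term:
  ∫_0^3 2*sin(π*x/3) dx = 12/π;  ∫_0^3 2*x*sin(π*x/3) dx = 18/π.
Sum: 12/π + 18/π = 30/π.
So RHS = -∫_0^3 v(x) φ(x) dx = -30/π.
LHS − RHS = 18/π ≠ 0, so the identity fails.
(For a valid weak derivative the identity must hold for EVERY test function, in particular this one. The failure shows v is NOT the weak derivative of u.)
Correct weak derivative would be u'(x) = 2*x - 1.


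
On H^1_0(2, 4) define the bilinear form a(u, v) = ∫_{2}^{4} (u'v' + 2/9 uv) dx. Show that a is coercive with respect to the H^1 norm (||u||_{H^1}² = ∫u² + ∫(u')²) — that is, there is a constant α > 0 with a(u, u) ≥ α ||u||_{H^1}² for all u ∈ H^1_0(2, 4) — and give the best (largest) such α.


α = (8/9 + π^2)/(4 + π^2)

Coercivity of a(·,·) on H^1_0(2, 4) means a(u, u) ≥ α ||u||_{H^1}² for every u ∈ H^1_0.
The interval has length L = 2, and Poincaré/coercivity depend only on L. Here a(u, u) = ∫(u')² + (2/9)·∫u².
Here 0 < c = 2/9 < 1. The condition a(u,u) ≥ α||u||_{H^1}² reads (1−α)∫(u')² ≥ (α−c)∫u². Any admissible α is ≤ 1 (rapidly oscillating u have ∫u²/∫(u')² → 0), and α = 1 would force 0 ≥ (1−c)∫u², impossible since c < 1; so 1−α > 0. By the sharp Poincaré inequality on H^1_0 of an interval of length L, ∫(u')² ≥ (π/L)²∫u² with equality for the first sine mode sin(π(x−x₀)/L) (x₀ the left endpoint), so the inequality holds for all u iff (1−α)(π/L)² ≥ α − c, i.e. α ≤ ((π/L)² + c)/((π/L)² + 1) = (1 + c(L/π)²)/(1 + (L/π)²). With (π/L)² = π^2/4 and c = 2/9, the largest admissible constant is α = ((π/L)² + c)/((π/L)² + 1).
Simplifying, α = (8/9 + π^2)/(4 + π^2).


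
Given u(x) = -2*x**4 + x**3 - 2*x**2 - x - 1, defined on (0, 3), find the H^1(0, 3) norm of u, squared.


||u||_{H^1}^2 = 922134/35

The H^1 norm (squared) on an interval (0, L) is
  ||u||_{H^1}^2 = ∫_0^L u(x)^2 dx + ∫_0^L u'(x)^2 dx.
Compute u'(x) = -8*x**3 + 3*x**2 - 4*x - 1.
Then u(x)^2 = 4*x**8 - 4*x**7 + 9*x**6 + 6*x**4 + 2*x**3 + 5*x**2 + 2*x + 1 and u'(x)^2 = 64*x**6 - 48*x**5 + 73*x**4 - 8*x**3 + 10*x**2 + 8*x + 1.
Integrate each monomial from 0 to 3 using ∫_0^3 c·x^n dx = c·3^(n+1)/(n+1):
  ∫_0^3 u(x)^2 dx = ∫_0^3 (4*x^8 - 4*x^7 + 9*x^6 + 6*x^4 + 2*x^3 + 5*x^2 + 2*x + 1) dx. Term by term:
    ∫_0^3 4*x^8 dx = 8748;  ∫_0^3 -4*x^7 dx = -6561/2;  ∫_0^3 9*x^6 dx = 19683/7;
    ∫_0^3 6*x^4 dx = 1458/5;  ∫_0^3 2*x^3 dx = 81/2;  ∫_0^3 5*x^2 dx = 45;
    ∫_0^3 2*x dx = 9;  ∫_0^3 1 dx = 3.
  Sum: 8748 − 6561/2 + 19683/7 + 1458/5 + 81/2 + 45 + 9 + 3 = 303396/35.
  ∫_0^3 u'(x)^2 dx = ∫_0^3 (64*x^6 - 48*x^5 + 73*x^4 - 8*x^3 + 10*x^2 + 8*x + 1) dx. Term by term:
    ∫_0^3 64*x^6 dx = 139968/7;  ∫_0^3 -48*x^5 dx = -5832;  ∫_0^3 73*x^4 dx = 17739/5;
    ∫_0^3 -8*x^3 dx = -162;  ∫_0^3 10*x^2 dx = 90;  ∫_0^3 8*x dx = 36;
    ∫_0^3 1 dx = 3.
  Sum: 139968/7 − 5832 + 17739/5 − 162 + 90 + 36 + 3 = 618738/35.
Adding: ||u||_{H^1}^2 = 303396/35 + 618738/35 = 922134/35.


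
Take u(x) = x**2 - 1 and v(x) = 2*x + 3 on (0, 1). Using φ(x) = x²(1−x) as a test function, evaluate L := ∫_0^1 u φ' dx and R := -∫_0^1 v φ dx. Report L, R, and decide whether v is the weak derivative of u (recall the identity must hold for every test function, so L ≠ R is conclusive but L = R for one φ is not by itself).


LHS = -1/10, RHS = -7/20. No, v is not the weak derivative of u.

u(x) = x**2 - 1, classical derivative u'(x) = 2*x.
φ(x) = x²(1−x), so φ'(x) = x*(2 - 3*x).
Note φ(0) = φ(1) = 0, so the boundary term u·φ vanishes.
LHS = ∫_0^1 u(x) φ'(x) dx = ∫_0^1 (-3*x^4 + 2*x^3 + 3*x^2 - 2*x) dx. Term by term:
  ∫_0^1 -3*x^4 dx = -3/5;  ∫_0^1 2*x^3 dx = 1/2;  ∫_0^1 3*x^2 dx = 1;
  ∫_0^1 -2*x dx = -1.
Sum: -3/5 + 1/2 + 1 − 1 = -1/10.
So LHS = -1/10.
∫_0^1 v(x) φ(x) dx = ∫_0^1 (-2*x^4 - x^3 + 3*x^2) dx. Term by term:
  ∫_0^1 -2*x^4 dx = -2/5;  ∫_0^1 -x^3 dx = -1/4;  ∫_0^1 3*x^2 dx = 1.
Sum: -2/5 − 1/4 + 1 = 7/20.
So RHS = -∫_0^1 v(x) φ(x) dx = -7/20.
LHS − RHS = 1/4 ≠ 0, so the identity fails.
(For a valid weak derivative the identity must hold for EVERY test function, in particular this one. The failure shows v is NOT the weak derivative of u.)
Correct weak derivative would be u'(x) = 2*x.


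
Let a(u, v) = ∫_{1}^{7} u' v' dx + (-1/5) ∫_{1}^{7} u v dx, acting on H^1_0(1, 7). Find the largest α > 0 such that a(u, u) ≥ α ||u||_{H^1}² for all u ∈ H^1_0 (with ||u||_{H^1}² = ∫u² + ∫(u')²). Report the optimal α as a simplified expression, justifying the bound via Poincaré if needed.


α = (-36/5 + π^2)/(π^2 + 36)

Coercivity of a(·,·) on H^1_0(1, 7) means a(u, u) ≥ α ||u||_{H^1}² for every u ∈ H^1_0.
The interval has length L = 6, and Poincaré/coercivity depend only on L. Here a(u, u) = ∫(u')² + (-1/5)·∫u².
Here c = -1/5 < 0 with |c| < (π/L)² = π^2/36, so coercivity still holds. The condition a(u,u) ≥ α||u||_{H^1}² reads (1−α)∫(u')² ≥ (α−c)∫u². Any admissible α is ≤ 1 (rapidly oscillating u have ∫u²/∫(u')² → 0), and α = 1 would force 0 ≥ (1−c)∫u², impossible since c < 1; so 1−α > 0. By the sharp Poincaré inequality on H^1_0 of an interval of length L, ∫(u')² ≥ (π/L)²∫u² with equality for the first sine mode sin(π(x−x₀)/L) (x₀ the left endpoint), so the inequality holds for all u iff (1−α)(π/L)² ≥ α − c, i.e. α ≤ ((π/L)² + c)/((π/L)² + 1) = (1 + c(L/π)²)/(1 + (L/π)²). (Direct route, valid since c ≤ 0: Poincaré gives c∫u² ≥ c(L/π)²∫(u')², so a(u,u) ≥ (1 + c(L/π)²)∫(u')², while ||u||_{H^1}² ≤ (1 + (L/π)²)∫(u')²; dividing yields the same α.) With (π/L)² = π^2/36 and c = -1/5, the largest admissible constant is α = ((π/L)² + c)/((π/L)² + 1).
Simplifying, α = (-36/5 + π^2)/(π^2 + 36).


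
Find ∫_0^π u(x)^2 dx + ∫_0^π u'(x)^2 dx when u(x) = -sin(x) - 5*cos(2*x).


||u||_{H^1(0,π)}^2 = -100/3 + 127*π/2

u'(x) = 10*sin(2*x) - cos(x).
Expand u² and (u')² and integrate term by term on (0, π), using: for integers n ≥ 1, ∫_0^π sin²(nx) dx = ∫_0^π cos²(nx) dx = π/2; for n ≠ n', ∫_0^π sin(nx)sin(n'x) dx = ∫_0^π cos(nx)cos(n'x) dx = 0; and by product-to-sum, ∫_0^π sin(nx)cos(n'x) dx = ½∫_0^π [sin((n+n')x) + sin((n−n')x)] dx, which is 0 when n+n' is even and 2n/(n²−n'²) when n+n' is odd (it need not vanish on (0, π)).
  u² squared terms: (-1)²·∫sin(x)² dx = 1·π/2 = π/2;  (-5)²·∫cos(2x)² dx = 25·π/2 = 25*π/2.
  u² cross terms: 2·(-1)·(-5)·∫sin(x)·cos(2x) dx = 10·(-2/3) = -20/3.
  So ∫_0^π u² dx = π/2 + 25*π/2 − 20/3 = -20/3 + 13*π.
  (u')² squared terms: (-1)²·∫cos(x)² dx = 1·π/2 = π/2;  (10)²·∫sin(2x)² dx = 100·π/2 = 50*π.
  (u')² cross terms: 2·(-1)·(10)·∫cos(x)·sin(2x) dx = -20·(4/3) = -80/3.
  So ∫_0^π (u')² dx = π/2 + 50*π − 80/3 = -80/3 + 101*π/2.
||u||_{H^1}^2 = (-20/3 + 13*π) + (-80/3 + 101*π/2) = -100/3 + 127*π/2.


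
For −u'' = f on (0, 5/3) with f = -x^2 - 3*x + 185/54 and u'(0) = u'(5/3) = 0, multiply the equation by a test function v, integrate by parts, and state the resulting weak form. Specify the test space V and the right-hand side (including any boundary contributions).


V = H^1(0, 5/3) (no boundary constraint on v; u is determined up to an additive constant); weak form: ∫_0^5/3 u'v' dx = ∫_0^5/3 (-x^2 - 3*x + 185/54) v dx for all v ∈ V.

Multiply both sides by a test function v and integrate from 0 to 5/3:
  ∫_0^5/3 −u''(x) v(x) dx = ∫_0^5/3 f(x) v(x) dx.
Integrate the LHS by parts once:
  ∫_0^5/3 −u'' v dx = −[u'(x) v(x)]_0^5/3 + ∫_0^5/3 u'(x) v'(x) dx.
Thus ∫_0^5/3 u'(x) v'(x) dx = ∫_0^5/3 f(x) v(x) dx + [u'(x) v(x)]_0^5/3.
Choose V so that boundary terms are either known or forced to vanish.
u has homogeneous Neumann: u'(0) = u'(5/3) = 0. So [u' v]_0^5/3 = 0·v(5/3) − 0·v(0) = 0 for any v; take V = H^1(0, 5/3).
Weak formulation: find u (satisfying any essential BC) such that ∫_0^5/3 u'(x) v'(x) dx = ∫_0^5/3 f v dx for all v ∈ V (homogeneous Neumann, so boundary terms vanish).
Substituting f(x) = -x^2 - 3*x + 185/54, the right-hand side is ∫_0^5/3 (-x^2 - 3*x + 185/54) v dx.
Compatibility check (pure Neumann): taking v ≡ 1 ∈ V gives 0 = ∫_0^5/3 f dx + (0) − (0), i.e. ∫_0^5/3 f dx must equal u'(0) − u'(5/3) = 0. Indeed ∫_0^5/3 (-x^2 - 3*x + 185/54) dx = 0, so the data are compatible. The solution is then unique only up to an additive constant (fix it e.g. by requiring ∫_0^5/3 u dx = 0).


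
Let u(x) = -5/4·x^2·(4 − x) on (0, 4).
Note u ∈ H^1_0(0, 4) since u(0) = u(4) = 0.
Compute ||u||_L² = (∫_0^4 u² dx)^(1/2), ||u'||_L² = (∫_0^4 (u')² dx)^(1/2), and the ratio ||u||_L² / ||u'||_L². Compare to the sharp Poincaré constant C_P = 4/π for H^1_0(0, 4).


||u||_L² / ||u'||_L² = 2*sqrt(14)/7 < C_P = 4/π.

u(x) = -5/4·x^2·(4 − x), so u'(x) = 5*x*(3*x - 8)/4.
u(x) = -5/4·x^2·(4 − x) vanishes at x = 0 and x = 4, so u ∈ H^1_0(0, 4). Differentiate via the product rule and integrate the resulting polynomials term by term.
  ∫_0^4 u² dx = ∫_0^4 (25*x^6/16 - 25*x^5/2 + 25*x^4) dx. Term by term:
    ∫_0^4 25*x^6/16 dx = 25600/7;  ∫_0^4 -25*x^5/2 dx = -25600/3;  ∫_0^4 25*x^4 dx = 5120.
  Sum: 25600/7 − 25600/3 + 5120 = 5120/21.
  ∫_0^4 (u')² dx = ∫_0^4 (225*x^4/16 - 75*x^3 + 100*x^2) dx. Term by term:
    ∫_0^4 225*x^4/16 dx = 2880;  ∫_0^4 -75*x^3 dx = -4800;  ∫_0^4 100*x^2 dx = 6400/3.
  Sum: 2880 − 4800 + 6400/3 = 640/3.
∫_0^4 u² dx = 5120/21, so ||u||_L² = 32*sqrt(105)/21.
∫_0^4 (u')² dx = 640/3, so ||u'||_L² = 8*sqrt(30)/3.
Ratio ||u||_L² / ||u'||_L² = 2*sqrt(14)/7.
Sharp Poincaré constant on H^1_0(0, 4) is C_P = L/π = 4/π, achieved by sin(π/4·x).
A polynomial bump cannot attain the sharp Poincaré constant (only the first sine eigenfunction does), so the ratio is strictly less than C_P, consistent with ||u||_L² ≤ C_P ||u'||_L².


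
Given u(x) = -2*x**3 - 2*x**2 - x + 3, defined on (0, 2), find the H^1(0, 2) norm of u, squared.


||u||_{H^1}^2 = 70288/105

The H^1 norm (squared) on an interval (0, L) is
  ||u||_{H^1}^2 = ∫_0^L u(x)^2 dx + ∫_0^L u'(x)^2 dx.
Compute u'(x) = -6*x**2 - 4*x - 1.
Then u(x)^2 = 4*x**6 + 8*x**5 + 8*x**4 - 8*x**3 - 11*x**2 - 6*x + 9 and u'(x)^2 = 36*x**4 + 48*x**3 + 28*x**2 + 8*x + 1.
Integrate each monomial from 0 to 2 using ∫_0^2 c·x^n dx = c·2^(n+1)/(n+1):
  ∫_0^2 u(x)^2 dx = ∫_0^2 (4*x^6 + 8*x^5 + 8*x^4 - 8*x^3 - 11*x^2 - 6*x + 9) dx. Term by term:
    ∫_0^2 4*x^6 dx = 512/7;  ∫_0^2 8*x^5 dx = 256/3;  ∫_0^2 8*x^4 dx = 256/5;
    ∫_0^2 -8*x^3 dx = -32;  ∫_0^2 -11*x^2 dx = -88/3;  ∫_0^2 -6*x dx = -12;
    ∫_0^2 9 dx = 18.
  Sum: 512/7 + 256/3 + 256/5 − 32 − 88/3 − 12 + 18 = 5402/35.
  ∫_0^2 u'(x)^2 dx = ∫_0^2 (36*x^4 + 48*x^3 + 28*x^2 + 8*x + 1) dx. Term by term:
    ∫_0^2 36*x^4 dx = 1152/5;  ∫_0^2 48*x^3 dx = 192;  ∫_0^2 28*x^2 dx = 224/3;
    ∫_0^2 8*x dx = 16;  ∫_0^2 1 dx = 2.
  Sum: 1152/5 + 192 + 224/3 + 16 + 2 = 7726/15.
Adding: ||u||_{H^1}^2 = 5402/35 + 7726/15 = 70288/105.


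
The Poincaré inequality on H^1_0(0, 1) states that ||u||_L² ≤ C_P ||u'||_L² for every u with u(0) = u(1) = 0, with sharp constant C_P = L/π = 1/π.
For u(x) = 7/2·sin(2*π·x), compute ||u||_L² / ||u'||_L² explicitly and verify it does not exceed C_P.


||u||_L² / ||u'||_L² = 1/(2*π) < C_P = 1/π.

u(x) = 7/2·sin(2*π·x), so u'(x) = 7*π*cos(2*π*x).
Writing u(x) = A·sin(kπx/L) with A = 7/2 and k = 2, use ∫_0^L sin²(kπx/L) dx = L/2 and ∫_0^L cos²(kπx/L) dx = L/2.
u² = 49/4·sin²(2*π·x) and (u')² = 49*π^2·cos²(2*π·x), and each of sin², cos² integrates to L/2 = 1/2 over (0, 1).
∫_0^1 u² dx = 49/8, so ||u||_L² = 7*sqrt(2)/4.
∫_0^1 (u')² dx = 49*π^2/2, so ||u'||_L² = 7*sqrt(2)*π/2.
Ratio ||u||_L² / ||u'||_L² = 1/(2*π).
Sharp Poincaré constant on H^1_0(0, 1) is C_P = L/π = 1/π, achieved by sin(π·x).
This is the k = 2 harmonic; the ratio L/(kπ) is strictly less than C_P = L/π, consistent with the sharp inequality ||u||_L² ≤ C_P ||u'||_L².
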